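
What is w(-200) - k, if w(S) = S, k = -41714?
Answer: 41514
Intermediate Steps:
w(-200) - k = -200 - 1*(-41714) = -200 + 41714 = 41514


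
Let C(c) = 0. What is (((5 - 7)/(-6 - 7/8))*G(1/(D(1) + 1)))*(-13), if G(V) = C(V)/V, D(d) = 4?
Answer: 0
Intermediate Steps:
G(V) = 0 (G(V) = 0/V = 0)
(((5 - 7)/(-6 - 7/8))*G(1/(D(1) + 1)))*(-13) = (((5 - 7)/(-6 - 7/8))*0)*(-13) = (-2/(-6 - 7*1/8)*0)*(-13) = (-2/(-6 - 7/8)*0)*(-13) = (-2/(-55/8)*0)*(-13) = (-2*(-8/55)*0)*(-13) = ((16/55)*0)*(-13) = 0*(-13) = 0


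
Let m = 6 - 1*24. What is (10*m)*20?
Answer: -3600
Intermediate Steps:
m = -18 (m = 6 - 24 = -18)
(10*m)*20 = (10*(-18))*20 = -180*20 = -3600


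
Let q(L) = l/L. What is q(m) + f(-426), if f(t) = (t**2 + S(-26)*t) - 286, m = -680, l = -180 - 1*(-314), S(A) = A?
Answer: 65370373/340 ≈ 1.9227e+5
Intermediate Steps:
l = 134 (l = -180 + 314 = 134)
f(t) = -286 + t**2 - 26*t (f(t) = (t**2 - 26*t) - 286 = -286 + t**2 - 26*t)
q(L) = 134/L
q(m) + f(-426) = 134/(-680) + (-286 + (-426)**2 - 26*(-426)) = 134*(-1/680) + (-286 + 181476 + 11076) = -67/340 + 192266 = 65370373/340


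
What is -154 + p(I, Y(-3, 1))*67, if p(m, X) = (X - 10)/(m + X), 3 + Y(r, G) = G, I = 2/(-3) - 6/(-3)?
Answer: 1052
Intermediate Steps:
I = 4/3 (I = 2*(-⅓) - 6*(-⅓) = -⅔ + 2 = 4/3 ≈ 1.3333)
Y(r, G) = -3 + G
p(m, X) = (-10 + X)/(X + m)
-154 + p(I, Y(-3, 1))*67 = -154 + ((-10 + (-3 + 1))/((-3 + 1) + 4/3))*67 = -154 + ((-10 - 2)/(-2 + 4/3))*67 = -154 + (-12/(-⅔))*67 = -154 - 3/2*(-12)*67 = -154 + 18*67 = -154 + 1206 = 1052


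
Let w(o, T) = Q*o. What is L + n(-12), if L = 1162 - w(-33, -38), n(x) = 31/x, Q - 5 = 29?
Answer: 27377/12 ≈ 2281.4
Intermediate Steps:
Q = 34 (Q = 5 + 29 = 34)
w(o, T) = 34*o
L = 2284 (L = 1162 - 34*(-33) = 1162 - 1*(-1122) = 1162 + 1122 = 2284)
L + n(-12) = 2284 + 31/(-12) = 2284 + 31*(-1/12) = 2284 - 31/12 = 27377/12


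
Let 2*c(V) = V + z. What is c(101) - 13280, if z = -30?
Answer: -26489/2 ≈ -13245.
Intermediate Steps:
c(V) = -15 + V/2 (c(V) = (V - 30)/2 = (-30 + V)/2 = -15 + V/2)
c(101) - 13280 = (-15 + (1/2)*101) - 13280 = (-15 + 101/2) - 13280 = 71/2 - 13280 = -26489/2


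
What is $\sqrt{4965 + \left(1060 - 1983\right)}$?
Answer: $\sqrt{4042} \approx 63.577$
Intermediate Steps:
$\sqrt{4965 + \left(1060 - 1983\right)} = \sqrt{4965 - 923} = \sqrt{4042}$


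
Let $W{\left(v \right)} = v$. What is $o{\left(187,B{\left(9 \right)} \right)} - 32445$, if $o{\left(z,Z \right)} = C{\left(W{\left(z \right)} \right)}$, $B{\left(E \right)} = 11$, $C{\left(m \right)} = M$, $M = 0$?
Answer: $-32445$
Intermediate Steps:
$C{\left(m \right)} = 0$
$o{\left(z,Z \right)} = 0$
$o{\left(187,B{\left(9 \right)} \right)} - 32445 = 0 - 32445 = -32445$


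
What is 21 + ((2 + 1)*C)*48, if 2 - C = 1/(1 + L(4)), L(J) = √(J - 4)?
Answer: 165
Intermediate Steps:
L(J) = √(-4 + J)
C = 1 (C = 2 - 1/(1 + √(-4 + 4)) = 2 - 1/(1 + √0) = 2 - 1/(1 + 0) = 2 - 1/1 = 2 - 1*1 = 2 - 1 = 1)
21 + ((2 + 1)*C)*48 = 21 + ((2 + 1)*1)*48 = 21 + (3*1)*48 = 21 + 3*48 = 21 + 144 = 165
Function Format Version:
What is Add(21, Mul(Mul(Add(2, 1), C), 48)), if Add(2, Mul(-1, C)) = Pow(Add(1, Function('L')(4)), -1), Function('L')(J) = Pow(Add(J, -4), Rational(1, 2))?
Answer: 165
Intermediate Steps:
Function('L')(J) = Pow(Add(-4, J), Rational(1, 2))
C = 1 (C = Add(2, Mul(-1, Pow(Add(1, Pow(Add(-4, 4), Rational(1, 2))), -1))) = Add(2, Mul(-1, Pow(Add(1, Pow(0, Rational(1, 2))), -1))) = Add(2, Mul(-1, Pow(Add(1, 0), -1))) = Add(2, Mul(-1, Pow(1, -1))) = Add(2, Mul(-1, 1)) = Add(2, -1) = 1)
Add(21, Mul(Mul(Add(2, 1), C), 48)) = Add(21, Mul(Mul(Add(2, 1), 1), 48)) = Add(21, Mul(Mul(3, 1), 48)) = Add(21, Mul(3, 48)) = Add(21, 144) = 165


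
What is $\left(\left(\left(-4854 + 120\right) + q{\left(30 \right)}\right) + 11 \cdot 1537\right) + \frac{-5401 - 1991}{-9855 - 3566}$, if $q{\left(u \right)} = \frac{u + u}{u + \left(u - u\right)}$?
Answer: $\frac{163408067}{13421} \approx 12176.0$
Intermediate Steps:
$q{\left(u \right)} = 2$ ($q{\left(u \right)} = \frac{2 u}{u + 0} = \frac{2 u}{u} = 2$)
$\left(\left(\left(-4854 + 120\right) + q{\left(30 \right)}\right) + 11 \cdot 1537\right) + \frac{-5401 - 1991}{-9855 - 3566} = \left(\left(\left(-4854 + 120\right) + 2\right) + 11 \cdot 1537\right) + \frac{-5401 - 1991}{-9855 - 3566} = \left(\left(-4734 + 2\right) + 16907\right) - \frac{7392}{-13421} = \left(-4732 + 16907\right) - - \frac{7392}{13421} = 12175 + \frac{7392}{13421} = \frac{163408067}{13421}$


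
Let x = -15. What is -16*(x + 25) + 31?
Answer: -129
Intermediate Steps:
-16*(x + 25) + 31 = -16*(-15 + 25) + 31 = -16*10 + 31 = -160 + 31 = -129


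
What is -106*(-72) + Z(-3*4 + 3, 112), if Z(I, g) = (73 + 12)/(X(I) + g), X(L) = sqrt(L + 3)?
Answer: 9579112/1255 - 17*I*sqrt(6)/2510 ≈ 7632.8 - 0.01659*I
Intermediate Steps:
X(L) = sqrt(3 + L)
Z(I, g) = 85/(g + sqrt(3 + I)) (Z(I, g) = (73 + 12)/(sqrt(3 + I) + g) = 85/(g + sqrt(3 + I)))
-106*(-72) + Z(-3*4 + 3, 112) = -106*(-72) + 85/(112 + sqrt(3 + (-3*4 + 3))) = 7632 + 85/(112 + sqrt(3 + (-12 + 3))) = 7632 + 85/(112 + sqrt(3 - 9)) = 7632 + 85/(112 + sqrt(-6)) = 7632 + 85/(112 + I*sqrt(6))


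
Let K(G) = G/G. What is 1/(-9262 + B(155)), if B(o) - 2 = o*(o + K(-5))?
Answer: 1/14920 ≈ 6.7024e-5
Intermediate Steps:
K(G) = 1
B(o) = 2 + o*(1 + o) (B(o) = 2 + o*(o + 1) = 2 + o*(1 + o))
1/(-9262 + B(155)) = 1/(-9262 + (2 + 155 + 155²)) = 1/(-9262 + (2 + 155 + 24025)) = 1/(-9262 + 24182) = 1/14920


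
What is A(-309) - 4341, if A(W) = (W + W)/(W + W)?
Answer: -4340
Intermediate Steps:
A(W) = 1 (A(W) = (2*W)/((2*W)) = (2*W)*(1/(2*W)) = 1)
A(-309) - 4341 = 1 - 4341 = -4340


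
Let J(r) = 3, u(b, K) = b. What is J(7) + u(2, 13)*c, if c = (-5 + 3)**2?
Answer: 11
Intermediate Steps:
c = 4 (c = (-2)**2 = 4)
J(7) + u(2, 13)*c = 3 + 2*4 = 3 + 8 = 11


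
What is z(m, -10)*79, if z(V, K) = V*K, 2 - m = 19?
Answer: 13430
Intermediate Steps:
m = -17 (m = 2 - 1*19 = 2 - 19 = -17)
z(V, K) = K*V
z(m, -10)*79 = -10*(-17)*79 = 170*79 = 13430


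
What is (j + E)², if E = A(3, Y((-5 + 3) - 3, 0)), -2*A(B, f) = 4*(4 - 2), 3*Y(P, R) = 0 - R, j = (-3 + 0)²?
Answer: 25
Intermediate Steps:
j = 9 (j = (-3)² = 9)
Y(P, R) = -R/3 (Y(P, R) = (0 - R)/3 = (-R)/3 = -R/3)
A(B, f) = -4 (A(B, f) = -2*(4 - 2) = -2*2 = -½*8 = -4)
E = -4
(j + E)² = (9 - 4)² = 5² = 25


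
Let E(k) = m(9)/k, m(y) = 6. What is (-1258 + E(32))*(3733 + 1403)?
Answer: -6460125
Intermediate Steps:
E(k) = 6/k
(-1258 + E(32))*(3733 + 1403) = (-1258 + 6/32)*(3733 + 1403) = (-1258 + 6*(1/32))*5136 = (-1258 + 3/16)*5136 = -20125/16*5136 = -6460125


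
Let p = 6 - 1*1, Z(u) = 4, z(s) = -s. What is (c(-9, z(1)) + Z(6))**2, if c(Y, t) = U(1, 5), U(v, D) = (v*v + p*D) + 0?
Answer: 900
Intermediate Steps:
p = 5 (p = 6 - 1 = 5)
U(v, D) = v**2 + 5*D (U(v, D) = (v*v + 5*D) + 0 = (v**2 + 5*D) + 0 = v**2 + 5*D)
c(Y, t) = 26 (c(Y, t) = 1**2 + 5*5 = 1 + 25 = 26)
(c(-9, z(1)) + Z(6))**2 = (26 + 4)**2 = 30**2 = 900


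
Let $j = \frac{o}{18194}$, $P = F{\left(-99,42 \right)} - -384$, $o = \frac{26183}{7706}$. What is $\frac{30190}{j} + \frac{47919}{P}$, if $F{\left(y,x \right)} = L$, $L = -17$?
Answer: $\frac{1553412240982897}{9609161} \approx 1.6166 \cdot 10^{8}$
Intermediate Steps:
$o = \frac{26183}{7706}$ ($o = 26183 \cdot \frac{1}{7706} = \frac{26183}{7706} \approx 3.3977$)
$F{\left(y,x \right)} = -17$
$P = 367$ ($P = -17 - -384 = -17 + 384 = 367$)
$j = \frac{26183}{140202964}$ ($j = \frac{26183}{7706 \cdot 18194} = \frac{26183}{7706} \cdot \frac{1}{18194} = \frac{26183}{140202964} \approx 0.00018675$)
$\frac{30190}{j} + \frac{47919}{P} = \frac{30190}{\frac{26183}{140202964}} + \frac{47919}{367} = 30190 \cdot \frac{140202964}{26183} + 47919 \cdot \frac{1}{367} = \frac{4232727483160}{26183} + \frac{47919}{367} = \frac{1553412240982897}{9609161}$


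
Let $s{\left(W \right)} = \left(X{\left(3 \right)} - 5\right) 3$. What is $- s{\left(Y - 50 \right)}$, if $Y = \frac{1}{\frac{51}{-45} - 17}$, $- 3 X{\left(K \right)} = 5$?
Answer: $20$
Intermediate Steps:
$X{\left(K \right)} = - \frac{5}{3}$ ($X{\left(K \right)} = \left(- \frac{1}{3}\right) 5 = - \frac{5}{3}$)
$Y = - \frac{15}{272}$ ($Y = \frac{1}{51 \left(- \frac{1}{45}\right) - 17} = \frac{1}{- \frac{17}{15} - 17} = \frac{1}{- \frac{272}{15}} = - \frac{15}{272} \approx -0.055147$)
$s{\left(W \right)} = -20$ ($s{\left(W \right)} = \left(- \frac{5}{3} - 5\right) 3 = \left(- \frac{20}{3}\right) 3 = -20$)
$- s{\left(Y - 50 \right)} = \left(-1\right) \left(-20\right) = 20$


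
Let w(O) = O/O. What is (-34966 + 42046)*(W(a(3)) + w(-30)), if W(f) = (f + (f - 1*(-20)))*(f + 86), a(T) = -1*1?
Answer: 10839480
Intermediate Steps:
w(O) = 1
a(T) = -1
W(f) = (20 + 2*f)*(86 + f) (W(f) = (f + (f + 20))*(86 + f) = (f + (20 + f))*(86 + f) = (20 + 2*f)*(86 + f))
(-34966 + 42046)*(W(a(3)) + w(-30)) = (-34966 + 42046)*((1720 + 2*(-1)**2 + 192*(-1)) + 1) = 7080*((1720 + 2*1 - 192) + 1) = 7080*((1720 + 2 - 192) + 1) = 7080*(1530 + 1) = 7080*1531 = 10839480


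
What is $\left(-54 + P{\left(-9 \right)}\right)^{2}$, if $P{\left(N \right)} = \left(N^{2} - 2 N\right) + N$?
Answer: $1296$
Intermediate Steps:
$P{\left(N \right)} = N^{2} - N$
$\left(-54 + P{\left(-9 \right)}\right)^{2} = \left(-54 - 9 \left(-1 - 9\right)\right)^{2} = \left(-54 - -90\right)^{2} = \left(-54 + 90\right)^{2} = 36^{2} = 1296$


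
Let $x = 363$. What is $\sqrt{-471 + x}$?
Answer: $6 i \sqrt{3} \approx 10.392 i$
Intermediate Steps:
$\sqrt{-471 + x} = \sqrt{-471 + 363} = \sqrt{-108} = 6 i \sqrt{3}$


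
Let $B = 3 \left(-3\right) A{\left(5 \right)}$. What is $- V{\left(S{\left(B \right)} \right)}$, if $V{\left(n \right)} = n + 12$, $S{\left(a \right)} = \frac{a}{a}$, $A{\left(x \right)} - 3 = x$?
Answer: $-13$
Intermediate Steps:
$A{\left(x \right)} = 3 + x$
$B = -72$ ($B = 3 \left(-3\right) \left(3 + 5\right) = \left(-9\right) 8 = -72$)
$S{\left(a \right)} = 1$
$V{\left(n \right)} = 12 + n$
$- V{\left(S{\left(B \right)} \right)} = - (12 + 1) = \left(-1\right) 13 = -13$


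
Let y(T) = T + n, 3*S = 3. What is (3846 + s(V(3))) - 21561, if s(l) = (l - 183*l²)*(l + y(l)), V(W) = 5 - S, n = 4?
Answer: -52803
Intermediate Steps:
S = 1 (S = (⅓)*3 = 1)
V(W) = 4 (V(W) = 5 - 1*1 = 5 - 1 = 4)
y(T) = 4 + T (y(T) = T + 4 = 4 + T)
s(l) = (4 + 2*l)*(l - 183*l²) (s(l) = (l - 183*l²)*(l + (4 + l)) = (l - 183*l²)*(4 + 2*l) = (4 + 2*l)*(l - 183*l²))
(3846 + s(V(3))) - 21561 = (3846 + 2*4*(2 - 365*4 - 183*4²)) - 21561 = (3846 + 2*4*(2 - 1460 - 183*16)) - 21561 = (3846 + 2*4*(2 - 1460 - 2928)) - 21561 = (3846 + 2*4*(-4386)) - 21561 = (3846 - 35088) - 21561 = -31242 - 21561 = -52803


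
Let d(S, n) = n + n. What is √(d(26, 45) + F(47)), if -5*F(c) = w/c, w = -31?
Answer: √4977535/235 ≈ 9.4938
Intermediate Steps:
d(S, n) = 2*n
F(c) = 31/(5*c) (F(c) = -(-31)/(5*c) = 31/(5*c))
√(d(26, 45) + F(47)) = √(2*45 + (31/5)/47) = √(90 + (31/5)*(1/47)) = √(90 + 31/235) = √(21181/235) = √4977535/235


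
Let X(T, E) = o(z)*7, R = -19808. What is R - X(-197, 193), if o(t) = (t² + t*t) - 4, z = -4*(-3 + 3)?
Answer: -19780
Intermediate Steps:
z = 0 (z = -4*0 = 0)
o(t) = -4 + 2*t² (o(t) = (t² + t²) - 4 = 2*t² - 4 = -4 + 2*t²)
X(T, E) = -28 (X(T, E) = (-4 + 2*0²)*7 = (-4 + 2*0)*7 = (-4 + 0)*7 = -4*7 = -28)
R - X(-197, 193) = -19808 - 1*(-28) = -19808 + 28 = -19780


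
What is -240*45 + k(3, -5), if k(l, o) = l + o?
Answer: -10802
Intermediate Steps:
-240*45 + k(3, -5) = -240*45 + (3 - 5) = -10800 - 2 = -10802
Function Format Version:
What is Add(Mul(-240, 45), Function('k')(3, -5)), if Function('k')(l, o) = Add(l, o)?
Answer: -10802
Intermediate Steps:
Add(Mul(-240, 45), Function('k')(3, -5)) = Add(Mul(-240, 45), Add(3, -5)) = Add(-10800, -2) = -10802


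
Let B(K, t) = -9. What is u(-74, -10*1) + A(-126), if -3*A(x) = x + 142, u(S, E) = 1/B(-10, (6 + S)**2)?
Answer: -49/9 ≈ -5.4444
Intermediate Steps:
u(S, E) = -1/9 (u(S, E) = 1/(-9) = -1/9)
A(x) = -142/3 - x/3 (A(x) = -(x + 142)/3 = -(142 + x)/3 = -142/3 - x/3)
u(-74, -10*1) + A(-126) = -1/9 + (-142/3 - 1/3*(-126)) = -1/9 + (-142/3 + 42) = -1/9 - 16/3 = -49/9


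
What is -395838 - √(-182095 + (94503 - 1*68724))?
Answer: -395838 - 2*I*√39079 ≈ -3.9584e+5 - 395.37*I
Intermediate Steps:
-395838 - √(-182095 + (94503 - 1*68724)) = -395838 - √(-182095 + (94503 - 68724)) = -395838 - √(-182095 + 25779) = -395838 - √(-156316) = -395838 - 2*I*√39079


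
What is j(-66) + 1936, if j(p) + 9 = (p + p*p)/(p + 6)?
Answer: 3711/2 ≈ 1855.5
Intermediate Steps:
j(p) = -9 + (p + p**2)/(6 + p) (j(p) = -9 + (p + p*p)/(p + 6) = -9 + (p + p**2)/(6 + p))
j(-66) + 1936 = (-54 + (-66)**2 - 8*(-66))/(6 - 66) + 1936 = (-54 + 4356 + 528)/(-60) + 1936 = -1/60*4830 + 1936 = -161/2 + 1936 = 3711/2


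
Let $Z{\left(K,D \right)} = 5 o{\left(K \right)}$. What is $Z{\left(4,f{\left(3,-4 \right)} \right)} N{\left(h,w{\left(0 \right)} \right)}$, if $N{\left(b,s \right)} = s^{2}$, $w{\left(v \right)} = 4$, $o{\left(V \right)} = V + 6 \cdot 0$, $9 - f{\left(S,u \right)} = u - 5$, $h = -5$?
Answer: $320$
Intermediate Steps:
$f{\left(S,u \right)} = 14 - u$ ($f{\left(S,u \right)} = 9 - \left(u - 5\right) = 9 - \left(-5 + u\right) = 14 - u$)
$o{\left(V \right)} = V$ ($o{\left(V \right)} = V + 0 = V$)
$Z{\left(K,D \right)} = 5 K$
$Z{\left(4,f{\left(3,-4 \right)} \right)} N{\left(h,w{\left(0 \right)} \right)} = 5 \cdot 4 \cdot 4^{2} = 20 \cdot 16 = 320$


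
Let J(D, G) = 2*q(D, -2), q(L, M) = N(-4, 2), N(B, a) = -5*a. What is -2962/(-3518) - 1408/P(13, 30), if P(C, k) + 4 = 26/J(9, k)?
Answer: 24845213/93227 ≈ 266.50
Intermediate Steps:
q(L, M) = -10 (q(L, M) = -5*2 = -10)
J(D, G) = -20 (J(D, G) = 2*(-10) = -20)
P(C, k) = -53/10 (P(C, k) = -4 + 26/(-20) = -4 + 26*(-1/20) = -4 - 13/10 = -53/10)
-2962/(-3518) - 1408/P(13, 30) = -2962/(-3518) - 1408/(-53/10) = -2962*(-1/3518) - 1408*(-10/53) = 1481/1759 + 14080/53 = 24845213/93227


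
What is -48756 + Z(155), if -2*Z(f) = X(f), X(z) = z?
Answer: -97667/2 ≈ -48834.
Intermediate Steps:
Z(f) = -f/2
-48756 + Z(155) = -48756 - ½*155 = -48756 - 155/2 = -97667/2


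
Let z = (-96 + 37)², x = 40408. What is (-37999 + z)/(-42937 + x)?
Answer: 11506/843 ≈ 13.649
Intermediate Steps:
z = 3481 (z = (-59)² = 3481)
(-37999 + z)/(-42937 + x) = (-37999 + 3481)/(-42937 + 40408) = -34518/(-2529) = -34518*(-1/2529) = 11506/843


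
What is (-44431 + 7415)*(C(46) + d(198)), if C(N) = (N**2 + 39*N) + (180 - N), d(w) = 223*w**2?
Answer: -323761776576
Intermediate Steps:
C(N) = 180 + N**2 + 38*N
(-44431 + 7415)*(C(46) + d(198)) = (-44431 + 7415)*((180 + 46**2 + 38*46) + 223*198**2) = -37016*((180 + 2116 + 1748) + 223*39204) = -37016*(4044 + 8742492) = -37016*8746536 = -323761776576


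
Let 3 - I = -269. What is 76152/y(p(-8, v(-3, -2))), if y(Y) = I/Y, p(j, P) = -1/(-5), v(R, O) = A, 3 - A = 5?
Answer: 9519/170 ≈ 55.994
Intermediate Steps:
A = -2 (A = 3 - 1*5 = 3 - 5 = -2)
v(R, O) = -2
I = 272 (I = 3 - 1*(-269) = 3 + 269 = 272)
p(j, P) = ⅕ (p(j, P) = -1*(-⅕) = ⅕)
y(Y) = 272/Y
76152/y(p(-8, v(-3, -2))) = 76152/((272/(⅕))) = 76152/((272*5)) = 76152/1360 = 76152*(1/1360) = 9519/170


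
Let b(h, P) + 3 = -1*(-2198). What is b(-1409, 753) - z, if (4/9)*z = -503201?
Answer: 4537589/4 ≈ 1.1344e+6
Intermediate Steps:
z = -4528809/4 (z = (9/4)*(-503201) = -4528809/4 ≈ -1.1322e+6)
b(h, P) = 2195 (b(h, P) = -3 - 1*(-2198) = -3 + 2198 = 2195)
b(-1409, 753) - z = 2195 - 1*(-4528809/4) = 2195 + 4528809/4 = 4537589/4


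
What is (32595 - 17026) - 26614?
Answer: -11045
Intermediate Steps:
(32595 - 17026) - 26614 = 15569 - 26614 = -11045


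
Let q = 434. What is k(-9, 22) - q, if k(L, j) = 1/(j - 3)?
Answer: -8245/19 ≈ -433.95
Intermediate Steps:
k(L, j) = 1/(-3 + j)
k(-9, 22) - q = 1/(-3 + 22) - 1*434 = 1/19 - 434 = -8245/19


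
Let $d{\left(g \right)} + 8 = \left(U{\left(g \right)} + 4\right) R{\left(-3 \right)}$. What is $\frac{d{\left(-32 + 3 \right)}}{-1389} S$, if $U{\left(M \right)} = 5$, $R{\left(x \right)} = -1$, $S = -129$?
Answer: $- \frac{731}{463} \approx -1.5788$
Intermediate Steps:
$d{\left(g \right)} = -17$ ($d{\left(g \right)} = -8 + \left(5 + 4\right) \left(-1\right) = -8 + 9 \left(-1\right) = -8 - 9 = -17$)
$\frac{d{\left(-32 + 3 \right)}}{-1389} S = - \frac{17}{-1389} \left(-129\right) = \left(-17\right) \left(- \frac{1}{1389}\right) \left(-129\right) = \frac{17}{1389} \left(-129\right) = - \frac{731}{463}$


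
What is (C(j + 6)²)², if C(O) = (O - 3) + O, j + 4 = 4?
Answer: 6561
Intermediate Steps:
j = 0 (j = -4 + 4 = 0)
C(O) = -3 + 2*O (C(O) = (-3 + O) + O = -3 + 2*O)
(C(j + 6)²)² = ((-3 + 2*(0 + 6))²)² = ((-3 + 2*6)²)² = ((-3 + 12)²)² = (9²)² = 81² = 6561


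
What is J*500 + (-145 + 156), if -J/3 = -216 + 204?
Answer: 18011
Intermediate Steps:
J = 36 (J = -3*(-216 + 204) = -3*(-12) = 36)
J*500 + (-145 + 156) = 36*500 + (-145 + 156) = 18000 + 11 = 18011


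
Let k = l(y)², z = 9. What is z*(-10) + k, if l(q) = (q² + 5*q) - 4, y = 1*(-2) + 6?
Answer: 934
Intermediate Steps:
y = 4 (y = -2 + 6 = 4)
l(q) = -4 + q² + 5*q
k = 1024 (k = (-4 + 4² + 5*4)² = (-4 + 16 + 20)² = 32² = 1024)
z*(-10) + k = 9*(-10) + 1024 = -90 + 1024 = 934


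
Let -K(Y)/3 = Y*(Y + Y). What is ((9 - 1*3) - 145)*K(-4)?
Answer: 13344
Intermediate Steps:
K(Y) = -6*Y² (K(Y) = -3*Y*(Y + Y) = -3*Y*2*Y = -6*Y²)
((9 - 1*3) - 145)*K(-4) = ((9 - 1*3) - 145)*(-6*(-4)²) = ((9 - 3) - 145)*(-6*16) = (6 - 145)*(-96) = -139*(-96) = 13344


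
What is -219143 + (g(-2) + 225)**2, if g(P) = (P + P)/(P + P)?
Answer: -168067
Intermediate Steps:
g(P) = 1 (g(P) = (2*P)/((2*P)) = (2*P)*(1/(2*P)) = 1)
-219143 + (g(-2) + 225)**2 = -219143 + (1 + 225)**2 = -219143 + 226**2 = -219143 + 51076 = -168067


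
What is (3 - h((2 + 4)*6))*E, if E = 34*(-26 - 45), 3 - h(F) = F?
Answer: -86904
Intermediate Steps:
h(F) = 3 - F
E = -2414 (E = 34*(-71) = -2414)
(3 - h((2 + 4)*6))*E = (3 - (3 - (2 + 4)*6))*(-2414) = (3 - (3 - 6*6))*(-2414) = (3 - (3 - 1*36))*(-2414) = (3 - (3 - 36))*(-2414) = (3 - 1*(-33))*(-2414) = (3 + 33)*(-2414) = 36*(-2414) = -86904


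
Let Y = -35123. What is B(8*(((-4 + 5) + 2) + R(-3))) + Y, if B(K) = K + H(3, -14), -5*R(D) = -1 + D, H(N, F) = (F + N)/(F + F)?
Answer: -4912909/140 ≈ -35092.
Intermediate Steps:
H(N, F) = (F + N)/(2*F) (H(N, F) = (F + N)/((2*F)) = (F + N)*(1/(2*F)) = (F + N)/(2*F))
R(D) = ⅕ - D/5 (R(D) = -(-1 + D)/5 = ⅕ - D/5)
B(K) = 11/28 + K (B(K) = K + (½)*(-14 + 3)/(-14) = K + (½)*(-1/14)*(-11) = K + 11/28 = 11/28 + K)
B(8*(((-4 + 5) + 2) + R(-3))) + Y = (11/28 + 8*(((-4 + 5) + 2) + (⅕ - ⅕*(-3)))) - 35123 = (11/28 + 8*((1 + 2) + (⅕ + ⅗))) - 35123 = (11/28 + 8*(3 + ⅘)) - 35123 = (11/28 + 8*(19/5)) - 35123 = (11/28 + 152/5) - 35123 = 4311/140 - 35123 = -4912909/140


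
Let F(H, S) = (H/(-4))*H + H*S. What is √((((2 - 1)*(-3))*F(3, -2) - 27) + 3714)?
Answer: 7*√303/2 ≈ 60.924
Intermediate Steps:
F(H, S) = -H²/4 + H*S (F(H, S) = (H*(-¼))*H + H*S = (-H/4)*H + H*S = -H²/4 + H*S)
√((((2 - 1)*(-3))*F(3, -2) - 27) + 3714) = √((((2 - 1)*(-3))*((¼)*3*(-1*3 + 4*(-2))) - 27) + 3714) = √(((1*(-3))*((¼)*3*(-3 - 8)) - 27) + 3714) = √((-3*3*(-11)/4 - 27) + 3714) = √((-3*(-33/4) - 27) + 3714) = √((99/4 - 27) + 3714) = √(-9/4 + 3714) = √(14847/4) = 7*√303/2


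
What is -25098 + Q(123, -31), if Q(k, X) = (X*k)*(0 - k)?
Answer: 443901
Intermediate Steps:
Q(k, X) = -X*k**2 (Q(k, X) = (X*k)*(-k) = -X*k**2)
-25098 + Q(123, -31) = -25098 - 1*(-31)*123**2 = -25098 - 1*(-31)*15129 = -25098 + 468999 = 443901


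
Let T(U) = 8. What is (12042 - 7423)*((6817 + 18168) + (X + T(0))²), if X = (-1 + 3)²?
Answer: 116070851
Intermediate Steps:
X = 4 (X = 2² = 4)
(12042 - 7423)*((6817 + 18168) + (X + T(0))²) = (12042 - 7423)*((6817 + 18168) + (4 + 8)²) = 4619*(24985 + 12²) = 4619*(24985 + 144) = 4619*25129 = 116070851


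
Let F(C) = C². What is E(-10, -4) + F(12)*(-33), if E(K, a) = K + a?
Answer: -4766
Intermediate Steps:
E(-10, -4) + F(12)*(-33) = (-10 - 4) + 12²*(-33) = -14 + 144*(-33) = -14 - 4752 = -4766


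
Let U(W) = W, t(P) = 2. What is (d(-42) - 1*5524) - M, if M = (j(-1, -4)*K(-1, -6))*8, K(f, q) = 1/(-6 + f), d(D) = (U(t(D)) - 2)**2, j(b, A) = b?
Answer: -38676/7 ≈ -5525.1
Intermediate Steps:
d(D) = 0 (d(D) = (2 - 2)**2 = 0**2 = 0)
M = 8/7 (M = -1/(-6 - 1)*8 = -1/(-7)*8 = -1*(-1/7)*8 = (1/7)*8 = 8/7 ≈ 1.1429)
(d(-42) - 1*5524) - M = (0 - 1*5524) - 1*8/7 = (0 - 5524) - 8/7 = -5524 - 8/7 = -38676/7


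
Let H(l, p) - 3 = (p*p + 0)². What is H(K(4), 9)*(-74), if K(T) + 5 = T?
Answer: -485736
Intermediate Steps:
K(T) = -5 + T
H(l, p) = 3 + p⁴ (H(l, p) = 3 + (p*p + 0)² = 3 + (p² + 0)² = 3 + (p²)² = 3 + p⁴)
H(K(4), 9)*(-74) = (3 + 9⁴)*(-74) = (3 + 6561)*(-74) = 6564*(-74) = -485736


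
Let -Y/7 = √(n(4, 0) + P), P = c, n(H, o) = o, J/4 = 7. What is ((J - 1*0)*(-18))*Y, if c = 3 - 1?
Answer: 3528*√2 ≈ 4989.3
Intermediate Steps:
J = 28 (J = 4*7 = 28)
c = 2
P = 2
Y = -7*√2 (Y = -7*√(0 + 2) = -7*√2 ≈ -9.8995)
((J - 1*0)*(-18))*Y = ((28 - 1*0)*(-18))*(-7*√2) = ((28 + 0)*(-18))*(-7*√2) = (28*(-18))*(-7*√2) = -(-3528)*√2 = 3528*√2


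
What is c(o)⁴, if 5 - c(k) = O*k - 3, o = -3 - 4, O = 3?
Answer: 707281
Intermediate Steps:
o = -7
c(k) = 8 - 3*k (c(k) = 5 - (3*k - 3) = 5 - (-3 + 3*k) = 5 + (3 - 3*k) = 8 - 3*k)
c(o)⁴ = (8 - 3*(-7))⁴ = (8 + 21)⁴ = 29⁴ = 707281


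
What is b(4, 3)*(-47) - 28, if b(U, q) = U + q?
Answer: -357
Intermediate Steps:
b(4, 3)*(-47) - 28 = (4 + 3)*(-47) - 28 = 7*(-47) - 28 = -329 - 28 = -357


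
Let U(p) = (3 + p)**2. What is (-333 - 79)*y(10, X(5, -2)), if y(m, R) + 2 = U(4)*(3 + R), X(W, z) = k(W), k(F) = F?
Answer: -160680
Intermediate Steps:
X(W, z) = W
y(m, R) = 145 + 49*R (y(m, R) = -2 + (3 + 4)**2*(3 + R) = -2 + 7**2*(3 + R) = -2 + 49*(3 + R) = -2 + (147 + 49*R) = 145 + 49*R)
(-333 - 79)*y(10, X(5, -2)) = (-333 - 79)*(145 + 49*5) = -412*(145 + 245) = -412*390 = -160680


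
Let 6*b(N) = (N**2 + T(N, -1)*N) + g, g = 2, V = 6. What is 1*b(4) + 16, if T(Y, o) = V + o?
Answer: 67/3 ≈ 22.333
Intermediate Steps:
T(Y, o) = 6 + o
b(N) = 1/3 + N**2/6 + 5*N/6 (b(N) = ((N**2 + (6 - 1)*N) + 2)/6 = ((N**2 + 5*N) + 2)/6 = (2 + N**2 + 5*N)/6 = 1/3 + N**2/6 + 5*N/6)
1*b(4) + 16 = 1*(1/3 + (1/6)*4**2 + (5/6)*4) + 16 = 1*(1/3 + (1/6)*16 + 10/3) + 16 = 1*(1/3 + 8/3 + 10/3) + 16 = 1*(19/3) + 16 = 19/3 + 16 = 67/3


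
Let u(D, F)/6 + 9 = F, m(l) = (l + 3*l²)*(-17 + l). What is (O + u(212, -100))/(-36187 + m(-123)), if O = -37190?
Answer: 37844/6373147 ≈ 0.0059380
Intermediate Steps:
m(l) = (-17 + l)*(l + 3*l²)
u(D, F) = -54 + 6*F
(O + u(212, -100))/(-36187 + m(-123)) = (-37190 + (-54 + 6*(-100)))/(-36187 - 123*(-17 - 50*(-123) + 3*(-123)²)) = (-37190 + (-54 - 600))/(-36187 - 123*(-17 + 6150 + 3*15129)) = (-37190 - 654)/(-36187 - 123*(-17 + 6150 + 45387)) = -37844/(-36187 - 123*51520) = -37844/(-36187 - 6336960) = -37844/(-6373147) = -37844*(-1/6373147) = 37844/6373147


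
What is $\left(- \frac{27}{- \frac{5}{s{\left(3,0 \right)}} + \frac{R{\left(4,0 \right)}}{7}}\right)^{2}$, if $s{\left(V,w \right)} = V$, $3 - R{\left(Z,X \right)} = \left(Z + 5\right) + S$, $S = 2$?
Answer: $\frac{321489}{3481} \approx 92.355$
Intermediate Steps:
$R{\left(Z,X \right)} = -4 - Z$ ($R{\left(Z,X \right)} = 3 - \left(\left(Z + 5\right) + 2\right) = 3 - \left(\left(5 + Z\right) + 2\right) = 3 - \left(7 + Z\right) = -4 - Z$)
$\left(- \frac{27}{- \frac{5}{s{\left(3,0 \right)}} + \frac{R{\left(4,0 \right)}}{7}}\right)^{2} = \left(- \frac{27}{- \frac{5}{3} + \frac{-4 - 4}{7}}\right)^{2} = \left(- \frac{27}{\left(-5\right) \frac{1}{3} + \left(-4 - 4\right) \frac{1}{7}}\right)^{2} = \left(- \frac{27}{- \frac{5}{3} - \frac{8}{7}}\right)^{2} = \left(- \frac{27}{- \frac{59}{21}}\right)^{2} = \left(\left(-27\right) \left(- \frac{21}{59}\right)\right)^{2} = \left(\frac{567}{59}\right)^{2} = \frac{321489}{3481}$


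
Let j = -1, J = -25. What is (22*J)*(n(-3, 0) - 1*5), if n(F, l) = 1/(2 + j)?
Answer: 2200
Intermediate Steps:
n(F, l) = 1 (n(F, l) = 1/(2 - 1) = 1/1 = 1)
(22*J)*(n(-3, 0) - 1*5) = (22*(-25))*(1 - 1*5) = -550*(1 - 5) = -550*(-4) = 2200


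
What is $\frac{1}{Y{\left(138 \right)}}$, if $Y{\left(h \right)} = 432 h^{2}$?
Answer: $\frac{1}{8227008} \approx 1.2155 \cdot 10^{-7}$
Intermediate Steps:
$\frac{1}{Y{\left(138 \right)}} = \frac{1}{432 \cdot 138^{2}} = \frac{1}{432 \cdot 19044} = \frac{1}{8227008}$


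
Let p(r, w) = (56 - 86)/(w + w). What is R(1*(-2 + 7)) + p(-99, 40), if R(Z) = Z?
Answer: 37/8 ≈ 4.6250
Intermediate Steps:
p(r, w) = -15/w (p(r, w) = -30*1/(2*w) = -15/w)
R(1*(-2 + 7)) + p(-99, 40) = 1*(-2 + 7) - 15/40 = 1*5 - 15*1/40 = 5 - 3/8 = 37/8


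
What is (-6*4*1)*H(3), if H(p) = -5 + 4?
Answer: 24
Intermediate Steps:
H(p) = -1
(-6*4*1)*H(3) = (-6*4*1)*(-1) = -24*1*(-1) = -24*(-1) = 24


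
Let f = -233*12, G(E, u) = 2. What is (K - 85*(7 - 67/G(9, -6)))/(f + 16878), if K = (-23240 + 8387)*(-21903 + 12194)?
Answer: 288420059/28164 ≈ 10241.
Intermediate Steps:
K = 144207777 (K = -14853*(-9709) = 144207777)
f = -2796
(K - 85*(7 - 67/G(9, -6)))/(f + 16878) = (144207777 - 85*(7 - 67/2))/(-2796 + 16878) = (144207777 - 85*(7 - 67*½))/14082 = (144207777 - 85*(7 - 67/2))*(1/14082) = (144207777 - 85*(-53/2))*(1/14082) = (144207777 + 4505/2)*(1/14082) = (288420059/2)*(1/14082) = 288420059/28164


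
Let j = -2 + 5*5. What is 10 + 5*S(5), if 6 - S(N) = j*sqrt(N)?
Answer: 40 - 115*sqrt(5) ≈ -217.15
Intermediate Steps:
j = 23 (j = -2 + 25 = 23)
S(N) = 6 - 23*sqrt(N)
10 + 5*S(5) = 10 + 5*(6 - 23*sqrt(5)) = 10 + (30 - 115*sqrt(5)) = 40 - 115*sqrt(5)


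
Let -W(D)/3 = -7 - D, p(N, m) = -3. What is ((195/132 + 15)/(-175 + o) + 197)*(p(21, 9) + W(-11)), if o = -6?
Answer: -23522745/7964 ≈ -2953.6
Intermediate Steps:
W(D) = 21 + 3*D (W(D) = -3*(-7 - D) = 21 + 3*D)
((195/132 + 15)/(-175 + o) + 197)*(p(21, 9) + W(-11)) = ((195/132 + 15)/(-175 - 6) + 197)*(-3 + (21 + 3*(-11))) = ((195*(1/132) + 15)/(-181) + 197)*(-3 + (21 - 33)) = ((65/44 + 15)*(-1/181) + 197)*(-3 - 12) = ((725/44)*(-1/181) + 197)*(-15) = (-725/7964 + 197)*(-15) = (1568183/7964)*(-15) = -23522745/7964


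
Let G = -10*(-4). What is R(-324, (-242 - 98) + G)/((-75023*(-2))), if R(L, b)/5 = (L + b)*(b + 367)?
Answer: -8040/5771 ≈ -1.3932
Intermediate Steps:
G = 40
R(L, b) = 5*(367 + b)*(L + b) (R(L, b) = 5*((L + b)*(b + 367)) = 5*((L + b)*(367 + b)) = 5*((367 + b)*(L + b)) = 5*(367 + b)*(L + b))
R(-324, (-242 - 98) + G)/((-75023*(-2))) = (5*((-242 - 98) + 40)² + 1835*(-324) + 1835*((-242 - 98) + 40) + 5*(-324)*((-242 - 98) + 40))/((-75023*(-2))) = (5*(-340 + 40)² - 594540 + 1835*(-340 + 40) + 5*(-324)*(-340 + 40))/150046 = (5*(-300)² - 594540 + 1835*(-300) + 5*(-324)*(-300))*(1/150046) = (5*90000 - 594540 - 550500 + 486000)*(1/150046) = (450000 - 594540 - 550500 + 486000)*(1/150046) = -209040*1/150046 = -8040/5771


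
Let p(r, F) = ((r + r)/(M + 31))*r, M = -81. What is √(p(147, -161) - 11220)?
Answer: I*√302109/5 ≈ 109.93*I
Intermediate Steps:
p(r, F) = -r²/25 (p(r, F) = ((r + r)/(-81 + 31))*r = ((2*r)/(-50))*r = ((2*r)*(-1/50))*r = (-r/25)*r = -r²/25)
√(p(147, -161) - 11220) = √(-1/25*147² - 11220) = √(-1/25*21609 - 11220) = √(-21609/25 - 11220) = √(-302109/25) = I*√302109/5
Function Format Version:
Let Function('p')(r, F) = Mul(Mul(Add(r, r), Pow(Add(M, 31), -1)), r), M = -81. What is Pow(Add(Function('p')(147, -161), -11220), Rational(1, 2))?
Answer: Mul(Rational(1, 5), I, Pow(302109, Rational(1, 2))) ≈ Mul(109.93, I)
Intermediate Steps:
Function('p')(r, F) = Mul(Rational(-1, 25), Pow(r, 2)) (Function('p')(r, F) = Mul(Mul(Add(r, r), Pow(Add(-81, 31), -1)), r) = Mul(Mul(Mul(2, r), Pow(-50, -1)), r) = Mul(Mul(Mul(2, r), Rational(-1, 50)), r) = Mul(Mul(Rational(-1, 25), r), r) = Mul(Rational(-1, 25), Pow(r, 2)))
Pow(Add(Function('p')(147, -161), -11220), Rational(1, 2)) = Pow(Add(Mul(Rational(-1, 25), Pow(147, 2)), -11220), Rational(1, 2)) = Pow(Add(Mul(Rational(-1, 25), 21609), -11220), Rational(1, 2)) = Pow(Add(Rational(-21609, 25), -11220), Rational(1, 2)) = Pow(Rational(-302109, 25), Rational(1, 2)) = Mul(Rational(1, 5), I, Pow(302109, Rational(1, 2)))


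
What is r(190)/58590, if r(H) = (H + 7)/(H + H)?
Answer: 197/22264200 ≈ 8.8483e-6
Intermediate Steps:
r(H) = (7 + H)/(2*H) (r(H) = (7 + H)/((2*H)) = (7 + H)*(1/(2*H)) = (7 + H)/(2*H))
r(190)/58590 = ((½)*(7 + 190)/190)/58590 = ((½)*(1/190)*197)*(1/58590) = (197/380)*(1/58590) = 197/22264200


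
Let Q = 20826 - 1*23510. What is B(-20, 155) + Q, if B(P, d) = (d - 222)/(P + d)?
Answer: -362407/135 ≈ -2684.5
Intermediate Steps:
B(P, d) = (-222 + d)/(P + d)
Q = -2684 (Q = 20826 - 23510 = -2684)
B(-20, 155) + Q = (-222 + 155)/(-20 + 155) - 2684 = -67/135 - 2684 = -362407/135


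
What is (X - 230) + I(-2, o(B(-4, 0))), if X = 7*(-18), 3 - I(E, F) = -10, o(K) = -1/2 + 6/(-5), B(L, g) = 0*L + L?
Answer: -343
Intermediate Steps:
B(L, g) = L (B(L, g) = 0 + L = L)
o(K) = -17/10 (o(K) = -1*½ + 6*(-⅕) = -½ - 6/5 = -17/10)
I(E, F) = 13 (I(E, F) = 3 - 1*(-10) = 3 + 10 = 13)
X = -126
(X - 230) + I(-2, o(B(-4, 0))) = (-126 - 230) + 13 = -356 + 13 = -343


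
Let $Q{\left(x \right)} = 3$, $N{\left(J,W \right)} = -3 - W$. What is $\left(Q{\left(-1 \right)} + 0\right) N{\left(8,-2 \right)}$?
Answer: $-3$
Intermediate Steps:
$\left(Q{\left(-1 \right)} + 0\right) N{\left(8,-2 \right)} = \left(3 + 0\right) \left(-3 - -2\right) = 3 \left(-3 + 2\right) = 3 \left(-1\right) = -3$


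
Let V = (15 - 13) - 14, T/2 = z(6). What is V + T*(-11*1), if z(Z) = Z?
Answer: -144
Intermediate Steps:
T = 12 (T = 2*6 = 12)
V = -12 (V = 2 - 14 = -12)
V + T*(-11*1) = -12 + 12*(-11*1) = -12 + 12*(-11) = -12 - 132 = -144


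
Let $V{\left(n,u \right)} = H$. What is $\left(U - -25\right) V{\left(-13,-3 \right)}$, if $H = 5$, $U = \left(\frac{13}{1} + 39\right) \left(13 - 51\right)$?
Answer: $-9755$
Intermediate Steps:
$U = -1976$ ($U = \left(13 \cdot 1 + 39\right) \left(-38\right) = \left(13 + 39\right) \left(-38\right) = 52 \left(-38\right) = -1976$)
$V{\left(n,u \right)} = 5$
$\left(U - -25\right) V{\left(-13,-3 \right)} = \left(-1976 - -25\right) 5 = \left(-1976 + 25\right) 5 = \left(-1951\right) 5 = -9755$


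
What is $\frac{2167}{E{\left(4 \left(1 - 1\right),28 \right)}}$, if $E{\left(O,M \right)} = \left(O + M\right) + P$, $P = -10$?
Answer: $\frac{2167}{18} \approx 120.39$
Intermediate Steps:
$E{\left(O,M \right)} = -10 + M + O$ ($E{\left(O,M \right)} = \left(O + M\right) - 10 = \left(M + O\right) - 10 = -10 + M + O$)
$\frac{2167}{E{\left(4 \left(1 - 1\right),28 \right)}} = \frac{2167}{-10 + 28 + 4 \left(1 - 1\right)} = \frac{2167}{-10 + 28 + 4 \cdot 0} = \frac{2167}{-10 + 28 + 0} = \frac{2167}{18}$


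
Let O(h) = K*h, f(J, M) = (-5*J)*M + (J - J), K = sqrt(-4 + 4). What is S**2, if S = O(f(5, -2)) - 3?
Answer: 9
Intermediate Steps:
K = 0 (K = sqrt(0) = 0)
f(J, M) = -5*J*M (f(J, M) = -5*J*M + 0 = -5*J*M)
O(h) = 0 (O(h) = 0*h = 0)
S = -3 (S = 0 - 3 = -3)
S**2 = (-3)**2 = 9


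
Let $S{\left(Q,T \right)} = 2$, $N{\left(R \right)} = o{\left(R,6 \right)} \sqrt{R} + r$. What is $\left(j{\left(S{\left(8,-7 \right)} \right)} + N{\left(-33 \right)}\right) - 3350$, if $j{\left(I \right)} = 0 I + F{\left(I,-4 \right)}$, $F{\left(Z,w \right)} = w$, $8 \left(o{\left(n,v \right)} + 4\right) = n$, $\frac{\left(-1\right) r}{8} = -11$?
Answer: $-3266 - \frac{65 i \sqrt{33}}{8} \approx -3266.0 - 46.675 i$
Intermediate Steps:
$r = 88$ ($r = \left(-8\right) \left(-11\right) = 88$)
$o{\left(n,v \right)} = -4 + \frac{n}{8}$
$N{\left(R \right)} = 88 + \sqrt{R} \left(-4 + \frac{R}{8}\right)$ ($N{\left(R \right)} = \left(-4 + \frac{R}{8}\right) \sqrt{R} + 88 = \sqrt{R} \left(-4 + \frac{R}{8}\right) + 88 = 88 + \sqrt{R} \left(-4 + \frac{R}{8}\right)$)
$j{\left(I \right)} = -4$ ($j{\left(I \right)} = 0 I - 4 = 0 - 4 = -4$)
$\left(j{\left(S{\left(8,-7 \right)} \right)} + N{\left(-33 \right)}\right) - 3350 = \left(-4 + \left(88 + \frac{\sqrt{-33} \left(-32 - 33\right)}{8}\right)\right) - 3350 = \left(-4 + \left(88 + \frac{1}{8} i \sqrt{33} \left(-65\right)\right)\right) - 3350 = \left(-4 + \left(88 - \frac{65 i \sqrt{33}}{8}\right)\right) - 3350 = \left(84 - \frac{65 i \sqrt{33}}{8}\right) - 3350 = -3266 - \frac{65 i \sqrt{33}}{8}$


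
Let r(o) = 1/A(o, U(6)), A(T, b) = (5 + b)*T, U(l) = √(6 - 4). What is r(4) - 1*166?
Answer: -15267/92 - √2/92 ≈ -165.96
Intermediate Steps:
U(l) = √2
A(T, b) = T*(5 + b)
r(o) = 1/(o*(5 + √2))
r(4) - 1*166 = 1/(4*(5 + √2)) - 1*166 = 1/(4*(5 + √2)) - 166 = -166 + 1/(4*(5 + √2))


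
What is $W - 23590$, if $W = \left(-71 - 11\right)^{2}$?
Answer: $-16866$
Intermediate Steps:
$W = 6724$ ($W = \left(-82\right)^{2} = 6724$)
$W - 23590 = 6724 - 23590 = -16866$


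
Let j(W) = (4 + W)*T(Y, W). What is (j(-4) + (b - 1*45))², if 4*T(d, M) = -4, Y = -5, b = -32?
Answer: 5929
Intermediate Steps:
T(d, M) = -1 (T(d, M) = (¼)*(-4) = -1)
j(W) = -4 - W (j(W) = (4 + W)*(-1) = -4 - W)
(j(-4) + (b - 1*45))² = ((-4 - 1*(-4)) + (-32 - 1*45))² = ((-4 + 4) + (-32 - 45))² = (0 - 77)² = (-77)² = 5929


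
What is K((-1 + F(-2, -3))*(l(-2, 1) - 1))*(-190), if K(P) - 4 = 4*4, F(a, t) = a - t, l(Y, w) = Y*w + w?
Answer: -3800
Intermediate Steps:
l(Y, w) = w + Y*w
K(P) = 20 (K(P) = 4 + 4*4 = 4 + 16 = 20)
K((-1 + F(-2, -3))*(l(-2, 1) - 1))*(-190) = 20*(-190) = -3800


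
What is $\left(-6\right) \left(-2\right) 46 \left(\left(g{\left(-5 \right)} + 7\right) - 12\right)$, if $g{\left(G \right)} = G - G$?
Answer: $-2760$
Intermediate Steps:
$g{\left(G \right)} = 0$
$\left(-6\right) \left(-2\right) 46 \left(\left(g{\left(-5 \right)} + 7\right) - 12\right) = \left(-6\right) \left(-2\right) 46 \left(\left(0 + 7\right) - 12\right) = 12 \cdot 46 \left(7 - 12\right) = 552 \left(-5\right) = -2760$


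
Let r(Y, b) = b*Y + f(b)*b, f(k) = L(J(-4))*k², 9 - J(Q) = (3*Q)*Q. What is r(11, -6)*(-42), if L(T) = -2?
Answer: -15372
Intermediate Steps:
J(Q) = 9 - 3*Q² (J(Q) = 9 - 3*Q*Q = 9 - 3*Q²)
f(k) = -2*k²
r(Y, b) = -2*b³ + Y*b (r(Y, b) = b*Y + (-2*b²)*b = Y*b - 2*b³ = -2*b³ + Y*b)
r(11, -6)*(-42) = -6*(11 - 2*(-6)²)*(-42) = -6*(11 - 2*36)*(-42) = -6*(11 - 72)*(-42) = -6*(-61)*(-42) = 366*(-42) = -15372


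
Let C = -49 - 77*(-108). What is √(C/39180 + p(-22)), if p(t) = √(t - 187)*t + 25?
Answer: √(9675177765 - 8442898200*I*√209)/19590 ≈ 13.12 - 12.121*I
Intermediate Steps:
C = 8267 (C = -49 + 8316 = 8267)
p(t) = 25 + t*√(-187 + t) (p(t) = √(-187 + t)*t + 25 = t*√(-187 + t) + 25 = 25 + t*√(-187 + t))
√(C/39180 + p(-22)) = √(8267/39180 + (25 - 22*√(-187 - 22))) = √(8267*(1/39180) + (25 - 22*I*√209)) = √(8267/39180 + (25 - 22*I*√209)) = √(987767/39180 - 22*I*√209)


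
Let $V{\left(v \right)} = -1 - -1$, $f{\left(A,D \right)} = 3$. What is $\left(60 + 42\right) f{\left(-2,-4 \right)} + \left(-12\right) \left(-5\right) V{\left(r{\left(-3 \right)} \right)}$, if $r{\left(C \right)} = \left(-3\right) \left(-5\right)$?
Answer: $306$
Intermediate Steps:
$r{\left(C \right)} = 15$
$V{\left(v \right)} = 0$ ($V{\left(v \right)} = -1 + 1 = 0$)
$\left(60 + 42\right) f{\left(-2,-4 \right)} + \left(-12\right) \left(-5\right) V{\left(r{\left(-3 \right)} \right)} = \left(60 + 42\right) 3 + \left(-12\right) \left(-5\right) 0 = 102 \cdot 3 + 60 \cdot 0 = 306 + 0 = 306$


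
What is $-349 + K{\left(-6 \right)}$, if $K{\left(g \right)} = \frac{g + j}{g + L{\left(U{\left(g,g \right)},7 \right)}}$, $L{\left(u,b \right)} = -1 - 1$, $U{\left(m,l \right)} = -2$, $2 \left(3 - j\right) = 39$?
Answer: $- \frac{5539}{16} \approx -346.19$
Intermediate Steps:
$j = - \frac{33}{2}$ ($j = 3 - \frac{39}{2} = - \frac{33}{2} \approx -16.5$)
$L{\left(u,b \right)} = -2$
$K{\left(g \right)} = \frac{- \frac{33}{2} + g}{-2 + g}$ ($K{\left(g \right)} = \frac{g - \frac{33}{2}}{g - 2} = \frac{- \frac{33}{2} + g}{-2 + g}$)
$-349 + K{\left(-6 \right)} = -349 + \frac{- \frac{33}{2} - 6}{-2 - 6} = -349 + \frac{1}{-8} \left(- \frac{45}{2}\right) = -349 - - \frac{45}{16} = -349 + \frac{45}{16} = - \frac{5539}{16}$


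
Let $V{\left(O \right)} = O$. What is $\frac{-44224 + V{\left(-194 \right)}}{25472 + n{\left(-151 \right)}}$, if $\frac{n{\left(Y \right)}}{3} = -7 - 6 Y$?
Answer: $- \frac{44418}{28169} \approx -1.5768$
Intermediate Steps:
$n{\left(Y \right)} = -21 - 18 Y$ ($n{\left(Y \right)} = 3 \left(-7 - 6 Y\right) = -21 - 18 Y$)
$\frac{-44224 + V{\left(-194 \right)}}{25472 + n{\left(-151 \right)}} = \frac{-44224 - 194}{25472 - -2697} = - \frac{44418}{25472 + \left(-21 + 2718\right)} = - \frac{44418}{25472 + 2697} = - \frac{44418}{28169}$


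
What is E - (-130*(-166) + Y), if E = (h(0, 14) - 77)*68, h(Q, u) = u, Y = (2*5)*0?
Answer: -25864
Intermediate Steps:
Y = 0 (Y = 10*0 = 0)
E = -4284 (E = (14 - 77)*68 = -63*68 = -4284)
E - (-130*(-166) + Y) = -4284 - (-130*(-166) + 0) = -4284 - (21580 + 0) = -4284 - 1*21580 = -4284 - 21580 = -25864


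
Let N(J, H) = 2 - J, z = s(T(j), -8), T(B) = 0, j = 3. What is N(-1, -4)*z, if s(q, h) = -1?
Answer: -3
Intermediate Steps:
z = -1
N(-1, -4)*z = (2 - 1*(-1))*(-1) = (2 + 1)*(-1) = 3*(-1) = -3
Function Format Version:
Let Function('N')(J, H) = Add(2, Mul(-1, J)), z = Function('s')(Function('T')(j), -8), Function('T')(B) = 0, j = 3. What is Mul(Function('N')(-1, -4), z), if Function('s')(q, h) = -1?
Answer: -3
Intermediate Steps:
z = -1
Mul(Function('N')(-1, -4), z) = Mul(Add(2, Mul(-1, -1)), -1) = Mul(Add(2, 1), -1) = Mul(3, -1) = -3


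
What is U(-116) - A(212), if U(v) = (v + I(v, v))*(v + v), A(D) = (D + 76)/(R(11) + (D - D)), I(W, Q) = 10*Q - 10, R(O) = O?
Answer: 3281584/11 ≈ 2.9833e+5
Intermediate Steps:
I(W, Q) = -10 + 10*Q
A(D) = 76/11 + D/11 (A(D) = (D + 76)/(11 + (D - D)) = (76 + D)/(11 + 0) = (76 + D)/11 = (76 + D)*(1/11) = 76/11 + D/11)
U(v) = 2*v*(-10 + 11*v) (U(v) = (v + (-10 + 10*v))*(v + v) = (-10 + 11*v)*(2*v) = 2*v*(-10 + 11*v))
U(-116) - A(212) = 2*(-116)*(-10 + 11*(-116)) - (76/11 + (1/11)*212) = 2*(-116)*(-10 - 1276) - (76/11 + 212/11) = 2*(-116)*(-1286) - 1*288/11 = 298352 - 288/11 = 3281584/11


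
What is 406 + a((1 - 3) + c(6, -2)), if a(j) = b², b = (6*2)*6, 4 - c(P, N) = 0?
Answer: 5590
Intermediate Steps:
c(P, N) = 4 (c(P, N) = 4 - 1*0 = 4 + 0 = 4)
b = 72 (b = 12*6 = 72)
a(j) = 5184 (a(j) = 72² = 5184)
406 + a((1 - 3) + c(6, -2)) = 406 + 5184 = 5590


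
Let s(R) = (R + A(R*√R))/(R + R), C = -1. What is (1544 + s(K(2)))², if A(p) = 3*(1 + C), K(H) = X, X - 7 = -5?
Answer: 9541921/4 ≈ 2.3855e+6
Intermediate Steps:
X = 2 (X = 7 - 5 = 2)
K(H) = 2
A(p) = 0 (A(p) = 3*(1 - 1) = 3*0 = 0)
s(R) = ½ (s(R) = (R + 0)/(R + R) = R/((2*R)) = R*(1/(2*R)) = ½)
(1544 + s(K(2)))² = (1544 + ½)² = (3089/2)² = 9541921/4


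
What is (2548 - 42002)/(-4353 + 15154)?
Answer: -39454/10801 ≈ -3.6528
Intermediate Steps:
(2548 - 42002)/(-4353 + 15154) = -39454/10801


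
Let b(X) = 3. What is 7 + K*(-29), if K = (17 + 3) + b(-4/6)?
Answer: -660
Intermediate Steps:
K = 23 (K = (17 + 3) + 3 = 20 + 3 = 23)
7 + K*(-29) = 7 + 23*(-29) = 7 - 667 = -660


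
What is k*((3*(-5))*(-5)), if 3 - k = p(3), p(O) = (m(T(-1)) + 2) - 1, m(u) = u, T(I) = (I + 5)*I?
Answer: 450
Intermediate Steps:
T(I) = I*(5 + I) (T(I) = (5 + I)*I = I*(5 + I))
p(O) = -3 (p(O) = (-(5 - 1) + 2) - 1 = (-1*4 + 2) - 1 = (-4 + 2) - 1 = -2 - 1 = -3)
k = 6 (k = 3 - 1*(-3) = 3 + 3 = 6)
k*((3*(-5))*(-5)) = 6*((3*(-5))*(-5)) = 6*(-15*(-5)) = 6*75 = 450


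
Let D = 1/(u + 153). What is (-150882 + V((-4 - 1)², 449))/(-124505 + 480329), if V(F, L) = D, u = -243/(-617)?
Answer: -14280075391/33676606656 ≈ -0.42404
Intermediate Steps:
u = 243/617 (u = -243*(-1/617) = 243/617 ≈ 0.39384)
D = 617/94644 (D = 1/(243/617 + 153) = 1/(94644/617) = 617/94644 ≈ 0.0065192)
V(F, L) = 617/94644
(-150882 + V((-4 - 1)², 449))/(-124505 + 480329) = (-150882 + 617/94644)/(-124505 + 480329) = -14280075391/94644/355824 = -14280075391/94644*1/355824 = -14280075391/33676606656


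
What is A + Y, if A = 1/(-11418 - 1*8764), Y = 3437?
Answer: 69365533/20182 ≈ 3437.0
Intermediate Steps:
A = -1/20182 (A = 1/(-11418 - 8764) = 1/(-20182) = -1/20182 ≈ -4.9549e-5)
A + Y = -1/20182 + 3437 = 69365533/20182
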